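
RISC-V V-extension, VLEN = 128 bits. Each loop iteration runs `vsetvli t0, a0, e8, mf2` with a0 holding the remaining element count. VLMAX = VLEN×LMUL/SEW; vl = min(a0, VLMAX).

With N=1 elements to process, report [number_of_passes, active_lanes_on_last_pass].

[iterations, last_vl] = [1, 1]

VLMAX = VLEN×LMUL/SEW = 128×1/2/8 = 8
iterations = ceil(1/8) = 1; final-pass vl = 1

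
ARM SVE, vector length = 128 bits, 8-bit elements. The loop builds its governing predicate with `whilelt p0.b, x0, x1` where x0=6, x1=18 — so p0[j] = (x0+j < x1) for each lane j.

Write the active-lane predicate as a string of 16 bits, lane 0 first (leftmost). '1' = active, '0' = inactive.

predicate = 1111111111110000

128-bit reg / 8-bit elem → 16 lanes
whilelt: lane j active iff 6+j < 18 → j < 12 → 12 active
bits (lane 0 leftmost): 1111111111110000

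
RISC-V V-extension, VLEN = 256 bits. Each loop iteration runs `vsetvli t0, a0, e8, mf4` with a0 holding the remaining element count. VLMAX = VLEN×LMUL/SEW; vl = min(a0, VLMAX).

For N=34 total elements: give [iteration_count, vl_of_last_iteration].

[iterations, last_vl] = [5, 2]

lanes per group: 256·1/4/8 = 8
34 elements at 8/iter → 5 passes, remainder 2 on the last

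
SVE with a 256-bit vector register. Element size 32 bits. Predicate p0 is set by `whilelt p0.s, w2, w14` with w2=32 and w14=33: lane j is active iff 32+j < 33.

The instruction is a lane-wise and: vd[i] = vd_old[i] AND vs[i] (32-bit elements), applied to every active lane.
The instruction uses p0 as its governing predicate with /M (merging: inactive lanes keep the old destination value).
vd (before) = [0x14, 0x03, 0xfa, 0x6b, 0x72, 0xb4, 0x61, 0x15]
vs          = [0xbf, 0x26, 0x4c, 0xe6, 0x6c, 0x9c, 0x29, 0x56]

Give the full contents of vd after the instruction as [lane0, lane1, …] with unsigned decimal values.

256-bit reg / 32-bit elem → 8 lanes
whilelt: lane j active iff 32+j < 33 → j < 1 → 1 active
[0] and(0x14,0xbf) = 0x14
[1] tail/keep = 0x03
[2] tail/keep = 0xfa
[3] tail/keep = 0x6b
[4] tail/keep = 0x72
[5] tail/keep = 0xb4
[6] tail/keep = 0x61
[7] tail/keep = 0x15

vd = [20, 3, 250, 107, 114, 180, 97, 21]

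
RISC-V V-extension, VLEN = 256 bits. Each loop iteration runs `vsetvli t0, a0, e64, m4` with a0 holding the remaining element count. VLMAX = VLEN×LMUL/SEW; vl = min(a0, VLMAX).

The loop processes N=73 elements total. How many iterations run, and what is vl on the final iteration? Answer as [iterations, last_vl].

[iterations, last_vl] = [5, 9]

VLMAX = VLEN×LMUL/SEW = 256×4/64 = 16
iterations = ceil(73/16) = 5; final-pass vl = 9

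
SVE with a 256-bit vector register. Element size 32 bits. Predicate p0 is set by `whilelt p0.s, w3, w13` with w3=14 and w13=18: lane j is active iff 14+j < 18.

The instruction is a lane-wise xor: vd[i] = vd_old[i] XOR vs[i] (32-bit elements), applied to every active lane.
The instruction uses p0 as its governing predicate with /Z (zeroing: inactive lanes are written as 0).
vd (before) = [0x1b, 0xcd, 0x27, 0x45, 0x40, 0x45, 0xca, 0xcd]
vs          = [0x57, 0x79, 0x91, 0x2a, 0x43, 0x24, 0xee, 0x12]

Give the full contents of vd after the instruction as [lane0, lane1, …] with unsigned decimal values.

vd = [76, 180, 182, 111, 0, 0, 0, 0]

256-bit reg / 32-bit elem → 8 lanes
whilelt: lane j active iff 14+j < 18 → j < 4 → 4 active
  i=0: xor(0x1b,0x57) → 76
  i=1: xor(0xcd,0x79) → 180
  i=2: xor(0x27,0x91) → 182
  i=3: xor(0x45,0x2a) → 111
  i=4: tail/zero → 0
  i=5: tail/zero → 0
  i=6: tail/zero → 0
  i=7: tail/zero → 0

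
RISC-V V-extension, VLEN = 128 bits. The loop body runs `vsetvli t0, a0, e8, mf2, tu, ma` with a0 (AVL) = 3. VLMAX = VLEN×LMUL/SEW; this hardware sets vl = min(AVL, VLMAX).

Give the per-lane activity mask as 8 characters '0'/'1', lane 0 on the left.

predicate = 11100000

lanes per group: 128·1/2/8 = 8
vl ← min(3, 8) = 3
bits (lane 0 leftmost): 11100000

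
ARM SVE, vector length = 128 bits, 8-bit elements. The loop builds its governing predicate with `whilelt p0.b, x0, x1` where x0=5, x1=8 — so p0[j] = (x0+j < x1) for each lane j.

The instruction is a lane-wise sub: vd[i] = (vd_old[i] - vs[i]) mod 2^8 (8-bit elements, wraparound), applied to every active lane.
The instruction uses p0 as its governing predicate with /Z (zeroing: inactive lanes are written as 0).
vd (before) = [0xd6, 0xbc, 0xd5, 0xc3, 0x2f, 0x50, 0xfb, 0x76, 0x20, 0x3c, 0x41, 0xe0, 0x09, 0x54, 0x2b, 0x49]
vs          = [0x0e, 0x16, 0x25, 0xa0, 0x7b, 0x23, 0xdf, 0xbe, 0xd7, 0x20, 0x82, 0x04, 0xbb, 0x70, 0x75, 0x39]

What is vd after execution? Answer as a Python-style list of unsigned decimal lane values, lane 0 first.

128-bit reg / 8-bit elem → 16 lanes
active while 5+j < 8, i.e. j ∈ [0,3) capped at 16 ⇒ 3
[0] sub(0xd6,0x0e) = 0xc8
[1] sub(0xbc,0x16) = 0xa6
[2] sub(0xd5,0x25) = 0xb0
[3] tail/zero = 0x00
[4] tail/zero = 0x00
[5] tail/zero = 0x00
[6] tail/zero = 0x00
[7] tail/zero = 0x00
[8] tail/zero = 0x00
[9] tail/zero = 0x00
[10] tail/zero = 0x00
[11] tail/zero = 0x00
[12] tail/zero = 0x00
[13] tail/zero = 0x00
[14] tail/zero = 0x00
[15] tail/zero = 0x00

vd = [200, 166, 176, 0, 0, 0, 0, 0, 0, 0, 0, 0, 0, 0, 0, 0]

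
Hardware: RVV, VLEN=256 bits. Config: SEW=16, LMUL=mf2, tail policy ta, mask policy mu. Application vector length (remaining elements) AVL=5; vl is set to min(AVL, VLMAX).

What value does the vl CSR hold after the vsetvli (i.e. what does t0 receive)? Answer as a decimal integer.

VLMAX = VLEN×LMUL/SEW = 256×1/2/16 = 8
vl ← min(5, 8) = 5

vl = 5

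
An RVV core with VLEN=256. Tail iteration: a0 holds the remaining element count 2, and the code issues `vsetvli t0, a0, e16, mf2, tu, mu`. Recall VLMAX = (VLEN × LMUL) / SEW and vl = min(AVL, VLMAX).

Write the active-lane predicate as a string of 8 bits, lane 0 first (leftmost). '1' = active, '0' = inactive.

VLMAX = VLEN×LMUL/SEW = 256×1/2/16 = 8
vl = min(AVL, VLMAX) = min(2, 8) = 2
bits (lane 0 leftmost): 11000000

predicate = 11000000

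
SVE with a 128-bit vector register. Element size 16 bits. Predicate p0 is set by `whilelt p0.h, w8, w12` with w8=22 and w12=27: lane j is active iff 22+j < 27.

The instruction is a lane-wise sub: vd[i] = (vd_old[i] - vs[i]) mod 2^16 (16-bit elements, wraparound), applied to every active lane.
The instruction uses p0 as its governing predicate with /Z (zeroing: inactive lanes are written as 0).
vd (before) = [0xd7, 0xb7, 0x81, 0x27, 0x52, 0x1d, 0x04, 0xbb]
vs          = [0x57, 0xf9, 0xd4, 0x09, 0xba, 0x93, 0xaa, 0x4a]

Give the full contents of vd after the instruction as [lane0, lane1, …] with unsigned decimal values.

vd = [128, 65470, 65453, 30, 65432, 0, 0, 0]

register lanes = 128/16 = 8
active while 22+j < 27, i.e. j ∈ [0,5) capped at 8 ⇒ 5
vd[0] sub(0xd7,0x57) -> 0x80
vd[1] sub(0xb7,0xf9) -> 0xffbe
vd[2] sub(0x81,0xd4) -> 0xffad
vd[3] sub(0x27,0x09) -> 0x1e
vd[4] sub(0x52,0xba) -> 0xff98
vd[5] tail/zero -> 0x00
vd[6] tail/zero -> 0x00
vd[7] tail/zero -> 0x00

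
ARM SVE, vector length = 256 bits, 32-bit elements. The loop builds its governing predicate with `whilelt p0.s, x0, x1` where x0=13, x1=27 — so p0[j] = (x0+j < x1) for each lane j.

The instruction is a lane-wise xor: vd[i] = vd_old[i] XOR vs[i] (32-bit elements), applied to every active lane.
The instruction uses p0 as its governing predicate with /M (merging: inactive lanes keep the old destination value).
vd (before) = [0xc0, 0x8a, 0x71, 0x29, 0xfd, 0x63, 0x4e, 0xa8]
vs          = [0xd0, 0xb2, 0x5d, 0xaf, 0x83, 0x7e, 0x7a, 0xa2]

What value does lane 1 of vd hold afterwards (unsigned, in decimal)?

256-bit reg / 32-bit elem → 8 lanes
p0[j] = (13+j < 27); true for j=0..7 → 8 lanes set
vd[0] xor(0xc0,0xd0) -> 0x10
vd[1] xor(0x8a,0xb2) -> 0x38
vd[2] xor(0x71,0x5d) -> 0x2c
vd[3] xor(0x29,0xaf) -> 0x86
vd[4] xor(0xfd,0x83) -> 0x7e
vd[5] xor(0x63,0x7e) -> 0x1d
vd[6] xor(0x4e,0x7a) -> 0x34
vd[7] xor(0xa8,0xa2) -> 0x0a

vd[1] = 56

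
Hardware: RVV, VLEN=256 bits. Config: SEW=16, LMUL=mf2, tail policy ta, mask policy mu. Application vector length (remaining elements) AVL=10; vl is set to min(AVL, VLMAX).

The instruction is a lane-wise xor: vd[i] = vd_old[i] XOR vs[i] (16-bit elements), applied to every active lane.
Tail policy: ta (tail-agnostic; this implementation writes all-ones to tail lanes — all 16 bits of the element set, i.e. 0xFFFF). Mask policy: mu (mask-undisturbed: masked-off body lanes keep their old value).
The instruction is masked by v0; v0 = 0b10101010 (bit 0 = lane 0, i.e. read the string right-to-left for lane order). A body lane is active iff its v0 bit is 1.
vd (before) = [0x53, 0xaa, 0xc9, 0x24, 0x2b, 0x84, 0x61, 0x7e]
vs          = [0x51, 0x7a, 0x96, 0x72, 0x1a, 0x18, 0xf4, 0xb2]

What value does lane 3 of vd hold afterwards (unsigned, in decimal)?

lanes per group: 256·1/2/16 = 8
vl = min(AVL, VLMAX) = min(10, 8) = 8
vd[0] mask-off/keep -> 0x53
vd[1] xor(0xaa,0x7a) -> 0xd0
vd[2] mask-off/keep -> 0xc9
vd[3] xor(0x24,0x72) -> 0x56
vd[4] mask-off/keep -> 0x2b
vd[5] xor(0x84,0x18) -> 0x9c
vd[6] mask-off/keep -> 0x61
vd[7] xor(0x7e,0xb2) -> 0xcc

vd[3] = 86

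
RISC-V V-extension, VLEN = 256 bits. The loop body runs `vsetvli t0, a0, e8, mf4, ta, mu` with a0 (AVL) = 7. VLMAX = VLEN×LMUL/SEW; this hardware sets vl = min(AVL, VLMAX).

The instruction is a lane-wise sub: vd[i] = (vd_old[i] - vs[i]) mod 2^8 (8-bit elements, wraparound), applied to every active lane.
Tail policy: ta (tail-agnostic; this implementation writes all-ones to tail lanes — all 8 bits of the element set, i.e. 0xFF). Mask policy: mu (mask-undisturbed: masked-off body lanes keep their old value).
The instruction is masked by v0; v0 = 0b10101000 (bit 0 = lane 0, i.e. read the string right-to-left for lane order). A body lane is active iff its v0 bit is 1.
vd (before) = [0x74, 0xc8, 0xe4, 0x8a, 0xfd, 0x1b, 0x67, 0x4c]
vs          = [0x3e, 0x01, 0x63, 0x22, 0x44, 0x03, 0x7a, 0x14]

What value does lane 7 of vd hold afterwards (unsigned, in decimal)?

lanes per group: 256·1/4/8 = 8
vl ← min(7, 8) = 7
vd[0] mask-off/keep -> 0x74
vd[1] mask-off/keep -> 0xc8
vd[2] mask-off/keep -> 0xe4
vd[3] sub(0x8a,0x22) -> 0x68
vd[4] mask-off/keep -> 0xfd
vd[5] sub(0x1b,0x03) -> 0x18
vd[6] mask-off/keep -> 0x67
vd[7] tail/ones -> 0xff

vd[7] = 255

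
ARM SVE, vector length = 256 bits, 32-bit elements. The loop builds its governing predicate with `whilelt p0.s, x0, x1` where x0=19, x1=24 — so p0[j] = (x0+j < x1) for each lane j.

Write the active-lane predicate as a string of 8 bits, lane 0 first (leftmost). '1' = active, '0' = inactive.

predicate = 11111000

register lanes = 256/32 = 8
active while 19+j < 24, i.e. j ∈ [0,5) capped at 8 ⇒ 5
bits (lane 0 leftmost): 11111000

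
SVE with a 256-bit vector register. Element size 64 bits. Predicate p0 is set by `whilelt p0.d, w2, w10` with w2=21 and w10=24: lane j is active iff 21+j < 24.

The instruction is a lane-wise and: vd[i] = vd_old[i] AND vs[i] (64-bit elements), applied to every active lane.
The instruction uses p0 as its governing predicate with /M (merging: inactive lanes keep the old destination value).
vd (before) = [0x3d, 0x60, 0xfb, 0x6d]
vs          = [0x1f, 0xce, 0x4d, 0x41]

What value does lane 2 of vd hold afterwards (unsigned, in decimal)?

register lanes = 256/64 = 4
p0[j] = (21+j < 24); true for j=0..2 → 3 lanes set
  i=0: and(0x3d,0x1f) → 29
  i=1: and(0x60,0xce) → 64
  i=2: and(0xfb,0x4d) → 73
  i=3: tail/keep → 109

vd[2] = 73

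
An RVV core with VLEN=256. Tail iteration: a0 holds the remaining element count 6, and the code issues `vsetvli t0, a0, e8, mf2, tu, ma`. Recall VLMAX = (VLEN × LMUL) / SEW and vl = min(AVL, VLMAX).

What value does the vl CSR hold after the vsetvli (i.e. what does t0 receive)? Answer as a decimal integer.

vl = 6

VLMAX = (256 × 1/2) / 8 = 16 lanes
vl = min(AVL, VLMAX) = min(6, 16) = 6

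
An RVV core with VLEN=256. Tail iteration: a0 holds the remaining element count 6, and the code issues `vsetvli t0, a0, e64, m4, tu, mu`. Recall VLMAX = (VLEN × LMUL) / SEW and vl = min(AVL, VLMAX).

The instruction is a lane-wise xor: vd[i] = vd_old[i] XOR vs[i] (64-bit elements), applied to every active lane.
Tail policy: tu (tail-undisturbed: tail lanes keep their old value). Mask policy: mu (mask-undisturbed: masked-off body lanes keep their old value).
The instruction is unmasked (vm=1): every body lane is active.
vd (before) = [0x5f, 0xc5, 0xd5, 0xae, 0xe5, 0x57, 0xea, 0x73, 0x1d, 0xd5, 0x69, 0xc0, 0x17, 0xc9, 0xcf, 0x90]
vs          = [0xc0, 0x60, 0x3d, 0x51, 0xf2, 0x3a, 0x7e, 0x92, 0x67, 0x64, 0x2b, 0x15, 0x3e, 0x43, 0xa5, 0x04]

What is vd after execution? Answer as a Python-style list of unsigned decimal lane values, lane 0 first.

lanes per group: 256·4/64 = 16
vl = min(AVL, VLMAX) = min(6, 16) = 6
vd[0] xor(0x5f,0xc0) -> 0x9f
vd[1] xor(0xc5,0x60) -> 0xa5
vd[2] xor(0xd5,0x3d) -> 0xe8
vd[3] xor(0xae,0x51) -> 0xff
vd[4] xor(0xe5,0xf2) -> 0x17
vd[5] xor(0x57,0x3a) -> 0x6d
vd[6] tail/keep -> 0xea
vd[7] tail/keep -> 0x73
vd[8] tail/keep -> 0x1d
vd[9] tail/keep -> 0xd5
vd[10] tail/keep -> 0x69
vd[11] tail/keep -> 0xc0
vd[12] tail/keep -> 0x17
vd[13] tail/keep -> 0xc9
vd[14] tail/keep -> 0xcf
vd[15] tail/keep -> 0x90

vd = [159, 165, 232, 255, 23, 109, 234, 115, 29, 213, 105, 192, 23, 201, 207, 144]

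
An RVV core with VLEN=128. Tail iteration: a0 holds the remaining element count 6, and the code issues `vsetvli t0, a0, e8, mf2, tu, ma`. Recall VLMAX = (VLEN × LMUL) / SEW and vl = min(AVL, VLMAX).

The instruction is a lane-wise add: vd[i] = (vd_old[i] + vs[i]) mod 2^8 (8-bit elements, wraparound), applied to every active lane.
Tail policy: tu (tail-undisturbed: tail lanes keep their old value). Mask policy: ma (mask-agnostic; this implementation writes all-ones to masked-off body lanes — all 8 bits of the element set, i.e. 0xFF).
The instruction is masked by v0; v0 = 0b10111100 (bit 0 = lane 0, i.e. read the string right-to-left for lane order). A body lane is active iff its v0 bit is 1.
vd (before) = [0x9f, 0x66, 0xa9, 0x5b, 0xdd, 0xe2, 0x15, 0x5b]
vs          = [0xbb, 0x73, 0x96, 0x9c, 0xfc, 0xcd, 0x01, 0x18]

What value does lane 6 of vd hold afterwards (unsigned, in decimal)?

vd[6] = 21

lanes per group: 128·1/2/8 = 8
AVL=6 ≤ VLMAX=8, so vl = 6
vd[0] mask-off/ones -> 0xff
vd[1] mask-off/ones -> 0xff
vd[2] add(0xa9,0x96) -> 0x3f
vd[3] add(0x5b,0x9c) -> 0xf7
vd[4] add(0xdd,0xfc) -> 0xd9
vd[5] add(0xe2,0xcd) -> 0xaf
vd[6] tail/keep -> 0x15
vd[7] tail/keep -> 0x5b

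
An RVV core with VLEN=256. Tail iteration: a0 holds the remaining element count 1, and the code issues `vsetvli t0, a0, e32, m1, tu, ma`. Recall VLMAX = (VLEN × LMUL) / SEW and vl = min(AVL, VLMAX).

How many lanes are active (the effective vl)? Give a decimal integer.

VLMAX = (256 × 1) / 32 = 8 lanes
AVL=1 ≤ VLMAX=8, so vl = 1

vl = 1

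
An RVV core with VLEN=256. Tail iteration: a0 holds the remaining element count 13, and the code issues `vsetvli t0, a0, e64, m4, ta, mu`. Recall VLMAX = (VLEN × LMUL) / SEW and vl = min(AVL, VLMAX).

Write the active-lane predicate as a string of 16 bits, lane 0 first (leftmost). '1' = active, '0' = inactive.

predicate = 1111111111111000

lanes per group: 256·4/64 = 16
AVL=13 ≤ VLMAX=16, so vl = 13
bits (lane 0 leftmost): 1111111111111000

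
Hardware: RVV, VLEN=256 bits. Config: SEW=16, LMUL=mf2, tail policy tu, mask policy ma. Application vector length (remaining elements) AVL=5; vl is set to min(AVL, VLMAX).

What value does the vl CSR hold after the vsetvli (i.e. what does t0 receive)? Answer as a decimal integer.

VLMAX = (256 × 1/2) / 16 = 8 lanes
AVL=5 ≤ VLMAX=8, so vl = 5

vl = 5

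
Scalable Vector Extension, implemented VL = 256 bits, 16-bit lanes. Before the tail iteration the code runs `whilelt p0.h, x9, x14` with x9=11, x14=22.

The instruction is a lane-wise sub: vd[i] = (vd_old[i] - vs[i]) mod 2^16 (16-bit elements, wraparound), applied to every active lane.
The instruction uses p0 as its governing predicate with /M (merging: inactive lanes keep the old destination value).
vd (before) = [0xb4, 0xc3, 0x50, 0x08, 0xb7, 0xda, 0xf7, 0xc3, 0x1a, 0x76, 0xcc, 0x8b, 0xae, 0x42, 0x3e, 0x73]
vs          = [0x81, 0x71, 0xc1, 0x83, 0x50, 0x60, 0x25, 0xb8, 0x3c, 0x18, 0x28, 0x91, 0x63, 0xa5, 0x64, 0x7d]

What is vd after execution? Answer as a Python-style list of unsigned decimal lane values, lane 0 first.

256-bit reg / 16-bit elem → 16 lanes
active while 11+j < 22, i.e. j ∈ [0,11) capped at 16 ⇒ 11
vd[0] sub(0xb4,0x81) -> 0x33
vd[1] sub(0xc3,0x71) -> 0x52
vd[2] sub(0x50,0xc1) -> 0xff8f
vd[3] sub(0x08,0x83) -> 0xff85
vd[4] sub(0xb7,0x50) -> 0x67
vd[5] sub(0xda,0x60) -> 0x7a
vd[6] sub(0xf7,0x25) -> 0xd2
vd[7] sub(0xc3,0xb8) -> 0x0b
vd[8] sub(0x1a,0x3c) -> 0xffde
vd[9] sub(0x76,0x18) -> 0x5e
vd[10] sub(0xcc,0x28) -> 0xa4
vd[11] tail/keep -> 0x8b
vd[12] tail/keep -> 0xae
vd[13] tail/keep -> 0x42
vd[14] tail/keep -> 0x3e
vd[15] tail/keep -> 0x73

vd = [51, 82, 65423, 65413, 103, 122, 210, 11, 65502, 94, 164, 139, 174, 66, 62, 115]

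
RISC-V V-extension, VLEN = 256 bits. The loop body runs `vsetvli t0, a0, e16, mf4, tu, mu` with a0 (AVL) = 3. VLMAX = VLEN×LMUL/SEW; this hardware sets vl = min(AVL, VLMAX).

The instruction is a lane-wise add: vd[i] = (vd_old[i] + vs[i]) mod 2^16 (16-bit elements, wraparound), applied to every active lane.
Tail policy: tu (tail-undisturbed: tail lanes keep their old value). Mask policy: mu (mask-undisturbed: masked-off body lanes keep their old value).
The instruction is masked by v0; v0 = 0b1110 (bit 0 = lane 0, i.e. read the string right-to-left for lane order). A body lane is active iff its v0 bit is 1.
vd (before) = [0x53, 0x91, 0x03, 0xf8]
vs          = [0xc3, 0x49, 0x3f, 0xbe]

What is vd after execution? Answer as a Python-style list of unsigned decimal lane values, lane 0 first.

VLMAX = (256 × 1/4) / 16 = 4 lanes
vl = min(AVL, VLMAX) = min(3, 4) = 3
[0] mask-off/keep = 0x53
[1] add(0x91,0x49) = 0xda
[2] add(0x03,0x3f) = 0x42
[3] tail/keep = 0xf8

vd = [83, 218, 66, 248]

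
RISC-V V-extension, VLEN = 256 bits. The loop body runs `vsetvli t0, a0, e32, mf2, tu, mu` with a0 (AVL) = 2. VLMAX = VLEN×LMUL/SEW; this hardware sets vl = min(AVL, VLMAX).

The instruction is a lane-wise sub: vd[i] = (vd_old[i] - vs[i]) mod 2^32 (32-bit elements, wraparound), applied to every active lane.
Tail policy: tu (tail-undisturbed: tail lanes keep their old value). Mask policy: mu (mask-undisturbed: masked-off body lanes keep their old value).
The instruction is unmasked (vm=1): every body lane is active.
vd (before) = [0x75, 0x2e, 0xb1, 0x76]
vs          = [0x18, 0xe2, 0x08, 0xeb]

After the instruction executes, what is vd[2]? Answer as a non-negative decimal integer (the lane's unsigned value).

vd[2] = 177

lanes per group: 256·1/2/32 = 4
vl ← min(2, 4) = 2
lane  0: sub(0x75,0x18) ⇒ 0x5d
lane  1: sub(0x2e,0xe2) ⇒ 0xffffff4c
lane  2: tail/keep ⇒ 0xb1
lane  3: tail/keep ⇒ 0x76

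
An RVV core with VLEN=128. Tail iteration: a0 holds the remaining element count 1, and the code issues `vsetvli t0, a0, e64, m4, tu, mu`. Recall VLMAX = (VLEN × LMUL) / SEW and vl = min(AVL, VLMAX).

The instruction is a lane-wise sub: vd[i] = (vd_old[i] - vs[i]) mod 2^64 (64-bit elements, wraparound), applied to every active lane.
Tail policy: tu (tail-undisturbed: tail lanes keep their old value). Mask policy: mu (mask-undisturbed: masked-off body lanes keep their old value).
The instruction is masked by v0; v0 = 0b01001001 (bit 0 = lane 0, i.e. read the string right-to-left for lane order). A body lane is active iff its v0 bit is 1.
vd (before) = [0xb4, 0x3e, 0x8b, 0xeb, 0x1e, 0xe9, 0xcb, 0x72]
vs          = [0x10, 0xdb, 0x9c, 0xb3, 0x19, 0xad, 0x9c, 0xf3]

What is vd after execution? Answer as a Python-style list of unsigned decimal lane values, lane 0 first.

vd = [164, 62, 139, 235, 30, 233, 203, 114]

lanes per group: 128·4/64 = 8
AVL=1 ≤ VLMAX=8, so vl = 1
  i=0: sub(0xb4,0x10) → 164
  i=1: tail/keep → 62
  i=2: tail/keep → 139
  i=3: tail/keep → 235
  i=4: tail/keep → 30
  i=5: tail/keep → 233
  i=6: tail/keep → 203
  i=7: tail/keep → 114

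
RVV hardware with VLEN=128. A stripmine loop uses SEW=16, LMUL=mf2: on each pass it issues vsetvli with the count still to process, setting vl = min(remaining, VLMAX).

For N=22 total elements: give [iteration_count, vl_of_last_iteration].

[iterations, last_vl] = [6, 2]

VLMAX = (128 × 1/2) / 16 = 4 lanes
22 elements at 4/iter → 6 passes, remainder 2 on the last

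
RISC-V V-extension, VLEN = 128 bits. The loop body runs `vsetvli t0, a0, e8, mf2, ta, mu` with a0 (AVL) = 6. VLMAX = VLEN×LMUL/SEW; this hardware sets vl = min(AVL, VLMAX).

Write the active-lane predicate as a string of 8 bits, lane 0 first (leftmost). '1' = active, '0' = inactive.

VLMAX = (128 × 1/2) / 8 = 8 lanes
vl = min(AVL, VLMAX) = min(6, 8) = 6
bits (lane 0 leftmost): 11111100

predicate = 11111100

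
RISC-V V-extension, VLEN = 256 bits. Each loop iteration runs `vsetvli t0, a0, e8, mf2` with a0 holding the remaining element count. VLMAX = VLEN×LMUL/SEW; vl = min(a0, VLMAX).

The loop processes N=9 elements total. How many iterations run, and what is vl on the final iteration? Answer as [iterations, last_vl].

[iterations, last_vl] = [1, 9]

VLMAX = VLEN×LMUL/SEW = 256×1/2/8 = 16
N=9: ⌈9/16⌉ = 1 iters; last vl = 9 − 0×16 = 9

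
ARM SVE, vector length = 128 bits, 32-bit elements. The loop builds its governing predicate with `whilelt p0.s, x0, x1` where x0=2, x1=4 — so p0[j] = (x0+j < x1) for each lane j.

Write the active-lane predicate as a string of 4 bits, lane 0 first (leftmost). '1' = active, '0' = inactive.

predicate = 1100

128-bit reg / 32-bit elem → 4 lanes
p0[j] = (2+j < 4); true for j=0..1 → 2 lanes set
bits (lane 0 leftmost): 1100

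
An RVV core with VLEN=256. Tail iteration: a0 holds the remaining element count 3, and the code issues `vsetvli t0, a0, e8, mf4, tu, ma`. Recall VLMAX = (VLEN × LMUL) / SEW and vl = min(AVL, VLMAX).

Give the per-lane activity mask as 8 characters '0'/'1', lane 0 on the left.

VLMAX = (256 × 1/4) / 8 = 8 lanes
AVL=3 ≤ VLMAX=8, so vl = 3
bits (lane 0 leftmost): 11100000

predicate = 11100000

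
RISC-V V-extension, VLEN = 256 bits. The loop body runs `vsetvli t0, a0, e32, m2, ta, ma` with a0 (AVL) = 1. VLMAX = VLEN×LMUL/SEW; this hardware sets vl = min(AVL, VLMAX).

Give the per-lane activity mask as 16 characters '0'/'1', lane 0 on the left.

VLMAX = (256 × 2) / 32 = 16 lanes
vl = min(AVL, VLMAX) = min(1, 16) = 1
bits (lane 0 leftmost): 1000000000000000

predicate = 1000000000000000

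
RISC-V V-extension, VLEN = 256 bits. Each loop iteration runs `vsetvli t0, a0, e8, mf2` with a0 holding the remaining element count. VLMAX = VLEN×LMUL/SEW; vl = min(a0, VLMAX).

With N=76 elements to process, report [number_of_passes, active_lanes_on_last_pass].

lanes per group: 256·1/2/8 = 16
76 elements at 16/iter → 5 passes, remainder 12 on the last

[iterations, last_vl] = [5, 12]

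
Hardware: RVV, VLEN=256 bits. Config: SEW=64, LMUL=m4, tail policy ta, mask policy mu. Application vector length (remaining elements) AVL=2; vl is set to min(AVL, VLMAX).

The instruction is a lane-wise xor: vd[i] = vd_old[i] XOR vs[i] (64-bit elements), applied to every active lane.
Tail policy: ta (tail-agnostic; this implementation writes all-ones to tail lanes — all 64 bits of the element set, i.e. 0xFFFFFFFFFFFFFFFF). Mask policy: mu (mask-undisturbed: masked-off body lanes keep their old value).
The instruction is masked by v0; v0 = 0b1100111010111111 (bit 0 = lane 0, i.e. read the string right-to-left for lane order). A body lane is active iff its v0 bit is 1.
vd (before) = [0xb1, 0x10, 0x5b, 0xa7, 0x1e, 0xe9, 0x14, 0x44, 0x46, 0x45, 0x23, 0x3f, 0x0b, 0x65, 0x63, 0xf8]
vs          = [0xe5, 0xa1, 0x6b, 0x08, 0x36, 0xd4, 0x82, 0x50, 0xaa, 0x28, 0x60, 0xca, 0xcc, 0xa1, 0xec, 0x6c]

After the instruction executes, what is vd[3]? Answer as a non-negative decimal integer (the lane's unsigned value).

lanes per group: 256·4/64 = 16
AVL=2 ≤ VLMAX=16, so vl = 2
  i=0: xor(0xb1,0xe5) → 84
  i=1: xor(0x10,0xa1) → 177
  i=2: tail/ones → 18446744073709551615
  i=3: tail/ones → 18446744073709551615
  i=4: tail/ones → 18446744073709551615
  i=5: tail/ones → 18446744073709551615
  i=6: tail/ones → 18446744073709551615
  i=7: tail/ones → 18446744073709551615
  i=8: tail/ones → 18446744073709551615
  i=9: tail/ones → 18446744073709551615
  i=10: tail/ones → 18446744073709551615
  i=11: tail/ones → 18446744073709551615
  i=12: tail/ones → 18446744073709551615
  i=13: tail/ones → 18446744073709551615
  i=14: tail/ones → 18446744073709551615
  i=15: tail/ones → 18446744073709551615

vd[3] = 18446744073709551615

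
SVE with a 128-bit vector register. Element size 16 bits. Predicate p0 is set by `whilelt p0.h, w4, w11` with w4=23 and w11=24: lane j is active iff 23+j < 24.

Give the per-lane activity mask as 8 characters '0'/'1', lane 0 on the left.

lane count: 128 div 16 = 8
active while 23+j < 24, i.e. j ∈ [0,1) capped at 8 ⇒ 1
bits (lane 0 leftmost): 10000000

predicate = 10000000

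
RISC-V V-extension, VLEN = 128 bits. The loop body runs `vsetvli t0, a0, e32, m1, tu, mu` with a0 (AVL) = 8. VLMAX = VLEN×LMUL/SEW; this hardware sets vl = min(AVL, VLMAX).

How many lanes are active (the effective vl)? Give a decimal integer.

VLMAX = VLEN×LMUL/SEW = 128×1/32 = 4
vl ← min(8, 4) = 4

vl = 4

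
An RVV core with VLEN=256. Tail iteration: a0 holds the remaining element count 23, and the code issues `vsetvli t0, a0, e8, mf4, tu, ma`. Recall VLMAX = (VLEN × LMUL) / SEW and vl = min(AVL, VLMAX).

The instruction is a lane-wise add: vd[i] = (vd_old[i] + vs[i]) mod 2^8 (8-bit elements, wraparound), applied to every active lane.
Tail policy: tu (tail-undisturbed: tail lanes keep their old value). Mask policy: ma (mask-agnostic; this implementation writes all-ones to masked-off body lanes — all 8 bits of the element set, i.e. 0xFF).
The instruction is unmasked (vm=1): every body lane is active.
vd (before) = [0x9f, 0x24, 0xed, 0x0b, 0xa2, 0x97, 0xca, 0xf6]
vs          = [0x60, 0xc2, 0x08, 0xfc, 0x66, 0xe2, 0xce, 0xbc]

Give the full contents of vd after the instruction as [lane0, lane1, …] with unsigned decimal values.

vd = [255, 230, 245, 7, 8, 121, 152, 178]

VLMAX = VLEN×LMUL/SEW = 256×1/4/8 = 8
vl ← min(23, 8) = 8
[0] add(0x9f,0x60) = 0xff
[1] add(0x24,0xc2) = 0xe6
[2] add(0xed,0x08) = 0xf5
[3] add(0x0b,0xfc) = 0x07
[4] add(0xa2,0x66) = 0x08
[5] add(0x97,0xe2) = 0x79
[6] add(0xca,0xce) = 0x98
[7] add(0xf6,0xbc) = 0xb2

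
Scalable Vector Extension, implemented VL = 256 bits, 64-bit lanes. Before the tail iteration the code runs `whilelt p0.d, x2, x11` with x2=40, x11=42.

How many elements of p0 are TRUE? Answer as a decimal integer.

register lanes = 256/64 = 4
p0[j] = (40+j < 42); true for j=0..1 → 2 lanes set

vl = 2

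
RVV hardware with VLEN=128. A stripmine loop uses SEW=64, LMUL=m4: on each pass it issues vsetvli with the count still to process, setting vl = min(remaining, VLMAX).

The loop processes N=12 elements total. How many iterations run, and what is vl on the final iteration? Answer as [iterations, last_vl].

VLMAX = VLEN×LMUL/SEW = 128×4/64 = 8
iterations = ceil(12/8) = 2; final-pass vl = 4

[iterations, last_vl] = [2, 4]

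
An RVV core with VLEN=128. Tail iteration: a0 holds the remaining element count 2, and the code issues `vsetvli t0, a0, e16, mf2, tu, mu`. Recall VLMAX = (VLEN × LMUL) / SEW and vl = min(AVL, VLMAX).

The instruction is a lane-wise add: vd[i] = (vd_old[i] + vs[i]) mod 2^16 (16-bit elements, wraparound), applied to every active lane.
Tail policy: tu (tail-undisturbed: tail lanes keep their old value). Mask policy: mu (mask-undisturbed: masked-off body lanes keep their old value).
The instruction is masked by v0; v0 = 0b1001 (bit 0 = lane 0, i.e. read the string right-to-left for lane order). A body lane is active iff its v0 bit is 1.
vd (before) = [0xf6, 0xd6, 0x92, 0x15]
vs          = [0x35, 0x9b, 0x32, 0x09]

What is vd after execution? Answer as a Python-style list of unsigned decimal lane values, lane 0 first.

vd = [299, 214, 146, 21]

VLMAX = (128 × 1/2) / 16 = 4 lanes
vl = min(AVL, VLMAX) = min(2, 4) = 2
lane  0: add(0xf6,0x35) ⇒ 0x12b
lane  1: mask-off/keep ⇒ 0xd6
lane  2: tail/keep ⇒ 0x92
lane  3: tail/keep ⇒ 0x15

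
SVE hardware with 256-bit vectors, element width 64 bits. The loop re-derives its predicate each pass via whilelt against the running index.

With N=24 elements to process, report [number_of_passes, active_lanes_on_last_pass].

[iterations, last_vl] = [6, 4]

register lanes = 256/64 = 4
N=24: ⌈24/4⌉ = 6 iters; last vl = 24 − 5×4 = 4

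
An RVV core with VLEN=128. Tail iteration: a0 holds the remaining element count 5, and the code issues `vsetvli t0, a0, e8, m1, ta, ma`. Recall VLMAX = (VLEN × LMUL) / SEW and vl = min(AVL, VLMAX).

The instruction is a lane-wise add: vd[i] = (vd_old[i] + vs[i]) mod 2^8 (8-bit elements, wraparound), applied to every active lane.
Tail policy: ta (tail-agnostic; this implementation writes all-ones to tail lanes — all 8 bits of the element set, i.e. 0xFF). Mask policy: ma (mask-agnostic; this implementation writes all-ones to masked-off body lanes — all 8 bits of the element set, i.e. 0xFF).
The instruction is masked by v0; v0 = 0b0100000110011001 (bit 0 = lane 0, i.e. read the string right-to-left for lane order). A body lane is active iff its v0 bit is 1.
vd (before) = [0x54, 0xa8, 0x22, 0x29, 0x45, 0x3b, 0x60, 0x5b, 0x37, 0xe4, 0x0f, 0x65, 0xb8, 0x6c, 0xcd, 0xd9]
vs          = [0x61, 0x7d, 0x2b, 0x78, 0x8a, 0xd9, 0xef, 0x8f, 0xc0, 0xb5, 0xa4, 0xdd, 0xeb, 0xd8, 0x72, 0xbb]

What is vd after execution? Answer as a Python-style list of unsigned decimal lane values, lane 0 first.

VLMAX = VLEN×LMUL/SEW = 128×1/8 = 16
vl = min(AVL, VLMAX) = min(5, 16) = 5
lane  0: add(0x54,0x61) ⇒ 0xb5
lane  1: mask-off/ones ⇒ 0xff
lane  2: mask-off/ones ⇒ 0xff
lane  3: add(0x29,0x78) ⇒ 0xa1
lane  4: add(0x45,0x8a) ⇒ 0xcf
lane  5: tail/ones ⇒ 0xff
lane  6: tail/ones ⇒ 0xff
lane  7: tail/ones ⇒ 0xff
lane  8: tail/ones ⇒ 0xff
lane  9: tail/ones ⇒ 0xff
lane 10: tail/ones ⇒ 0xff
lane 11: tail/ones ⇒ 0xff
lane 12: tail/ones ⇒ 0xff
lane 13: tail/ones ⇒ 0xff
lane 14: tail/ones ⇒ 0xff
lane 15: tail/ones ⇒ 0xff

vd = [181, 255, 255, 161, 207, 255, 255, 255, 255, 255, 255, 255, 255, 255, 255, 255]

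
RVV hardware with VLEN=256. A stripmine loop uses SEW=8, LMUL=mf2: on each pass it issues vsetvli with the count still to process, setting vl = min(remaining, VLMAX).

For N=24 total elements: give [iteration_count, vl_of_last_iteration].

VLMAX = VLEN×LMUL/SEW = 256×1/2/8 = 16
N=24: ⌈24/16⌉ = 2 iters; last vl = 24 − 1×16 = 8

[iterations, last_vl] = [2, 8]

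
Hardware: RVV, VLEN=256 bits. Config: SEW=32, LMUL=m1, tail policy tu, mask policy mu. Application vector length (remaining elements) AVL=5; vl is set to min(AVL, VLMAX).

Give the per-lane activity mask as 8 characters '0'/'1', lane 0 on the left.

lanes per group: 256·1/32 = 8
vl ← min(5, 8) = 5
bits (lane 0 leftmost): 11111000

predicate = 11111000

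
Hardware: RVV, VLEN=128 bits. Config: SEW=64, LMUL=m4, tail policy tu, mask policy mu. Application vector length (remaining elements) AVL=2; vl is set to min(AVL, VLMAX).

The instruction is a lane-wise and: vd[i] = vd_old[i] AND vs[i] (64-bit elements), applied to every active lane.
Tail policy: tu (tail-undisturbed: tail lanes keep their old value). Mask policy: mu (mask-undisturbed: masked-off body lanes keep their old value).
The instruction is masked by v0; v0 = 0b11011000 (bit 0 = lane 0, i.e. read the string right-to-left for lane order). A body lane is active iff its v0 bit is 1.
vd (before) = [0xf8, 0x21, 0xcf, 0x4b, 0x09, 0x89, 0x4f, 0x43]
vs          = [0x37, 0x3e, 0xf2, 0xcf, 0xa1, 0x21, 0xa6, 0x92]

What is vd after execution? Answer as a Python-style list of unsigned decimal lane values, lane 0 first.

VLMAX = VLEN×LMUL/SEW = 128×4/64 = 8
vl ← min(2, 8) = 2
[0] mask-off/keep = 0xf8
[1] mask-off/keep = 0x21
[2] tail/keep = 0xcf
[3] tail/keep = 0x4b
[4] tail/keep = 0x09
[5] tail/keep = 0x89
[6] tail/keep = 0x4f
[7] tail/keep = 0x43

vd = [248, 33, 207, 75, 9, 137, 79, 67]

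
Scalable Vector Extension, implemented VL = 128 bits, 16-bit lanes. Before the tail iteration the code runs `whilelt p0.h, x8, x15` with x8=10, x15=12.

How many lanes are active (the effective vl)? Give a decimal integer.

register lanes = 128/16 = 8
whilelt: lane j active iff 10+j < 12 → j < 2 → 2 active

vl = 2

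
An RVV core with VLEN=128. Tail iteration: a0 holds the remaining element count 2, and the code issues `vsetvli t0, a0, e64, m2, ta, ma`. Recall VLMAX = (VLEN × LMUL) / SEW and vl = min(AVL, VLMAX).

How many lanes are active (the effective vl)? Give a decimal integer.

VLMAX = (128 × 2) / 64 = 4 lanes
vl ← min(2, 4) = 2

vl = 2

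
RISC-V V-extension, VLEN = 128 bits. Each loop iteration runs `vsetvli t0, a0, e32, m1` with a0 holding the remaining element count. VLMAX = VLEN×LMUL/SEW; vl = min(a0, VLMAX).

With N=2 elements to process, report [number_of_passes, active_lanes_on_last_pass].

VLMAX = (128 × 1) / 32 = 4 lanes
iterations = ceil(2/4) = 1; final-pass vl = 2

[iterations, last_vl] = [1, 2]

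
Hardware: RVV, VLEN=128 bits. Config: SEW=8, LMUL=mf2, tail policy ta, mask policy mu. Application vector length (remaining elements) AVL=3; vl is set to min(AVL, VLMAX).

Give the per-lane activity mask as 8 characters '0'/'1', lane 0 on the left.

VLMAX = VLEN×LMUL/SEW = 128×1/2/8 = 8
AVL=3 ≤ VLMAX=8, so vl = 3
bits (lane 0 leftmost): 11100000

predicate = 11100000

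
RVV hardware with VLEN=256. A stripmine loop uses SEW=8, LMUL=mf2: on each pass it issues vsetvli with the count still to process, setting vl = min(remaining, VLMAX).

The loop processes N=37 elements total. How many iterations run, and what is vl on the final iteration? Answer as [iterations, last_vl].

[iterations, last_vl] = [3, 5]

lanes per group: 256·1/2/8 = 16
N=37: ⌈37/16⌉ = 3 iters; last vl = 37 − 2×16 = 5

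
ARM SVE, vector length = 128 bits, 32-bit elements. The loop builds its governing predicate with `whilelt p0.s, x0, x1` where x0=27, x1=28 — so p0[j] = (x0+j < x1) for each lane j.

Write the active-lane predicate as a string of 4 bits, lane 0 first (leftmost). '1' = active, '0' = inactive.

lane count: 128 div 32 = 4
active while 27+j < 28, i.e. j ∈ [0,1) capped at 4 ⇒ 1
bits (lane 0 leftmost): 1000

predicate = 1000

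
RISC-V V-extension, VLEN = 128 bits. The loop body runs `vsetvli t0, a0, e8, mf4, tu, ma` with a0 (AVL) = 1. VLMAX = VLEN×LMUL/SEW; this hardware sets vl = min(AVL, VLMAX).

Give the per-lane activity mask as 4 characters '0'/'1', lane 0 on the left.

VLMAX = VLEN×LMUL/SEW = 128×1/4/8 = 4
vl ← min(1, 4) = 1
bits (lane 0 leftmost): 1000

predicate = 1000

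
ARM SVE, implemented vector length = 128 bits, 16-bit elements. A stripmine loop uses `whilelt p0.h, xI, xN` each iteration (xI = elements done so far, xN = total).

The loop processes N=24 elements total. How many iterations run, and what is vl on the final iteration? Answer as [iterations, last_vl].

[iterations, last_vl] = [3, 8]

lane count: 128 div 16 = 8
24 elements at 8/iter → 3 passes, remainder 8 on the last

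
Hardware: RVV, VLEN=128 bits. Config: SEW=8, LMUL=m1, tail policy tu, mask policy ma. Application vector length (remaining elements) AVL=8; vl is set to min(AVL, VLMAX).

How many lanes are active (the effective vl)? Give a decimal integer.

VLMAX = VLEN×LMUL/SEW = 128×1/8 = 16
vl = min(AVL, VLMAX) = min(8, 16) = 8

vl = 8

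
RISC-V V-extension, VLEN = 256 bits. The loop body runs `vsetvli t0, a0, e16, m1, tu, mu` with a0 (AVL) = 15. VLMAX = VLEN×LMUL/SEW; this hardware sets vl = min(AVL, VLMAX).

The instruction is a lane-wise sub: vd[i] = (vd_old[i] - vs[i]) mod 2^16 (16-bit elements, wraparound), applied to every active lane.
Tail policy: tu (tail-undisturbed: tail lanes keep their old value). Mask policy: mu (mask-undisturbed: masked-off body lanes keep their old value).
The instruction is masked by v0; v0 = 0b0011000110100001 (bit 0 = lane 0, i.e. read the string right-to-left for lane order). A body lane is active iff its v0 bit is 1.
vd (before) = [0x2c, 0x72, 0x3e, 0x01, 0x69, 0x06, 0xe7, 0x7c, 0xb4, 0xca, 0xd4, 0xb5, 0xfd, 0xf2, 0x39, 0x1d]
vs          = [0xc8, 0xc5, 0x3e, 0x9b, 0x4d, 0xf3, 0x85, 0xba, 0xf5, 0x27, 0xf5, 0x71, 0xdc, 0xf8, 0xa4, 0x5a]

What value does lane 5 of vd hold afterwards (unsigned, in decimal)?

vd[5] = 65299

VLMAX = VLEN×LMUL/SEW = 256×1/16 = 16
vl ← min(15, 16) = 15
[0] sub(0x2c,0xc8) = 0xff64
[1] mask-off/keep = 0x72
[2] mask-off/keep = 0x3e
[3] mask-off/keep = 0x01
[4] mask-off/keep = 0x69
[5] sub(0x06,0xf3) = 0xff13
[6] mask-off/keep = 0xe7
[7] sub(0x7c,0xba) = 0xffc2
[8] sub(0xb4,0xf5) = 0xffbf
[9] mask-off/keep = 0xca
[10] mask-off/keep = 0xd4
[11] mask-off/keep = 0xb5
[12] sub(0xfd,0xdc) = 0x21
[13] sub(0xf2,0xf8) = 0xfffa
[14] mask-off/keep = 0x39
[15] tail/keep = 0x1d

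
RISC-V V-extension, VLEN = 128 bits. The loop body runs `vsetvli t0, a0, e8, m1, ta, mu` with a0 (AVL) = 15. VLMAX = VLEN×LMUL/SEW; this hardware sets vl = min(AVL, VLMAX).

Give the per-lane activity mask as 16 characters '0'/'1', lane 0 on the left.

VLMAX = (128 × 1) / 8 = 16 lanes
vl = min(AVL, VLMAX) = min(15, 16) = 15
bits (lane 0 leftmost): 1111111111111110

predicate = 1111111111111110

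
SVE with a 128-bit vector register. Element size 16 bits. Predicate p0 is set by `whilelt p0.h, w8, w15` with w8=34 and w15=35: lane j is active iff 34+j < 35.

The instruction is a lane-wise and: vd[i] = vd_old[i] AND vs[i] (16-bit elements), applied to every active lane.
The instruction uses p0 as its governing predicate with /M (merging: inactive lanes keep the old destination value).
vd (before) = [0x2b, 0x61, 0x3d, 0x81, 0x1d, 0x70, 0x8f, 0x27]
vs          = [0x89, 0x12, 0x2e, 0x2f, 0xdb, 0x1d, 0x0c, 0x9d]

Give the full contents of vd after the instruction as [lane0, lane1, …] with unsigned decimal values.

vd = [9, 97, 61, 129, 29, 112, 143, 39]

register lanes = 128/16 = 8
p0[j] = (34+j < 35); true for j=0..0 → 1 lanes set
lane  0: and(0x2b,0x89) ⇒ 0x09
lane  1: tail/keep ⇒ 0x61
lane  2: tail/keep ⇒ 0x3d
lane  3: tail/keep ⇒ 0x81
lane  4: tail/keep ⇒ 0x1d
lane  5: tail/keep ⇒ 0x70
lane  6: tail/keep ⇒ 0x8f
lane  7: tail/keep ⇒ 0x27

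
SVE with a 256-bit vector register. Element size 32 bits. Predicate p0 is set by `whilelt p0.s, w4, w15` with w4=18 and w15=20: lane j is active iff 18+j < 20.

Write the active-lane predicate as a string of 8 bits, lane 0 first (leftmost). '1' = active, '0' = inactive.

predicate = 11000000

256-bit reg / 32-bit elem → 8 lanes
active while 18+j < 20, i.e. j ∈ [0,2) capped at 8 ⇒ 2
bits (lane 0 leftmost): 11000000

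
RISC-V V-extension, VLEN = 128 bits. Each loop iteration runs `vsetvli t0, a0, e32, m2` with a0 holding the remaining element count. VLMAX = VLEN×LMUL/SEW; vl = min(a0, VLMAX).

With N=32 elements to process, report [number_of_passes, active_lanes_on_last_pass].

[iterations, last_vl] = [4, 8]

VLMAX = (128 × 2) / 32 = 8 lanes
iterations = ceil(32/8) = 4; final-pass vl = 8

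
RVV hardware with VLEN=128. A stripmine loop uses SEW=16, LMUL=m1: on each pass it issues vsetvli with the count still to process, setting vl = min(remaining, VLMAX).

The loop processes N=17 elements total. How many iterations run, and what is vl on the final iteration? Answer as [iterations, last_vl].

lanes per group: 128·1/16 = 8
iterations = ceil(17/8) = 3; final-pass vl = 1

[iterations, last_vl] = [3, 1]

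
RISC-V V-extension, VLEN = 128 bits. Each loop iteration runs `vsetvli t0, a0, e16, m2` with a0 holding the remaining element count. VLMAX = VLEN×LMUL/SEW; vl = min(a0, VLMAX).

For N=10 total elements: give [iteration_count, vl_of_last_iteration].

lanes per group: 128·2/16 = 16
iterations = ceil(10/16) = 1; final-pass vl = 10

[iterations, last_vl] = [1, 10]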